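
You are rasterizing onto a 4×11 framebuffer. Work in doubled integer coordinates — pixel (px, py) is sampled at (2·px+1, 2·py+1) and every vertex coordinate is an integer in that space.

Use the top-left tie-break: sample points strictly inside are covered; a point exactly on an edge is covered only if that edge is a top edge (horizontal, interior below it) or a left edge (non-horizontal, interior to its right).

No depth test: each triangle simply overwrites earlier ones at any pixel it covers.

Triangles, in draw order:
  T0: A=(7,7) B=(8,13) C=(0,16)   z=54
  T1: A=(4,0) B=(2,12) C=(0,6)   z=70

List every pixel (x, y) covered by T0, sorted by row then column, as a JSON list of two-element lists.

T0:
  2·area = 51
  edge (7, 7)→(8, 13): d=(1,6) right/bottom  bias=-1
  edge (8, 13)→(0, 16): d=(-8,3) right/bottom  bias=-1
  edge (0, 16)→(7, 7): d=(7,-9) top-left  bias=+0
    (3,3)@(7, 7): e=[0,51,0] → ·  [on edge]
    (3,4)@(7, 9): e=[2,35,14] → #
    (2,5)@(5, 11): e=[16,25,10] → #
    (1,6)@(3, 13): e=[30,15,6] → #
    (0,7)@(1, 15): e=[44,5,2] → #
    (1,7)@(3, 15): e=[32,-1,20] → ·
    (2,7)@(5, 15): e=[20,-7,38] → ·
    (3,7)@(7, 15): e=[8,-13,56] → ·
    (0,8)@(1, 17): e=[46,-11,16] → ·
  covered (7 px):
    · · · ·
    · · · ·
    · · · ·
    · · · ·
    · · · #
    · · # #
    · # # #
    # · · ·
    · · · ·
    · · · ·
    · · · ·
T1:
  2·area = 36
  edge (4, 0)→(2, 12): d=(-2,12) right/bottom  bias=-1
  edge (2, 12)→(0, 6): d=(-2,-6) top-left  bias=+0
  edge (0, 6)→(4, 0): d=(4,-6) top-left  bias=+0
    (1,1)@(3, 3): e=[6,24,6] → #
    (2,1)@(5, 3): e=[-18,36,18] → ·
    (0,2)@(1, 5): e=[26,8,2] → #
    (2,2)@(5, 5): e=[-22,32,26] → ·
    (0,3)@(1, 7): e=[22,4,10] → #
    (1,3)@(3, 7): e=[-2,16,22] → ·
    (0,4)@(1, 9): e=[18,0,18] → #  [on edge]
    (1,4)@(3, 9): e=[-6,12,30] → ·
    (0,5)@(1, 11): e=[14,-4,26] → ·
    (1,7)@(3, 15): e=[-18,0,54] → ·  [on edge]
    (2,10)@(5, 21): e=[-54,0,90] → ·  [on edge]
  covered (5 px):
    · · · ·
    · # · ·
    # # · ·
    # · · ·
    # · · ·
    · · · ·
    · · · ·
    · · · ·
    · · · ·
    · · · ·
    · · · ·

Result: [[3,4],[2,5],[3,5],[1,6],[2,6],[3,6],[0,7]]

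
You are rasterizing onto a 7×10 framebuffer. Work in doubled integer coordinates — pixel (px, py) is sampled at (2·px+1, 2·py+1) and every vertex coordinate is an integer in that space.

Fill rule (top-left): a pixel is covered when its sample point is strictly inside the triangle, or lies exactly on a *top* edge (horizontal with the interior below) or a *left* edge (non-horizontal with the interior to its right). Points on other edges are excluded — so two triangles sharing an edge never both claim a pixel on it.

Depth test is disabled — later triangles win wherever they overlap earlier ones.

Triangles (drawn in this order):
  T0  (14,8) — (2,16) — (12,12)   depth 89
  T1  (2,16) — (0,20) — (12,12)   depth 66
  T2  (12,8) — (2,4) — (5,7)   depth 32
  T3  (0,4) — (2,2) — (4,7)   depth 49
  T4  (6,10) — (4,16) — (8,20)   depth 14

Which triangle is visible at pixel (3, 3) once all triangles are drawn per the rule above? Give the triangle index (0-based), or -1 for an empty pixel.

T0:
  2·area = 32  (B↔C swapped to make it positive)
  edge (14, 8)→(12, 12): d=(-2,4) right/bottom  bias=-1
  edge (12, 12)→(2, 16): d=(-10,4) right/bottom  bias=-1
  edge (2, 16)→(14, 8): d=(12,-8) top-left  bias=+0
    (6,4)@(13, 9): e=[2,26,4] → #
    (5,5)@(11, 11): e=[6,14,12] → #
    (6,5)@(13, 11): e=[-2,6,28] → ·
    (3,6)@(7, 13): e=[18,10,4] → #
    (4,6)@(9, 13): e=[10,2,20] → #
    (5,6)@(11, 13): e=[2,-6,36] → ·
    (3,7)@(7, 15): e=[14,-10,28] → ·
    (4,7)@(9, 15): e=[6,-18,44] → ·
  covered (4 px):
    · · · · · · ·
    · · · · · · ·
    · · · · · · ·
    · · · · · · ·
    · · · · · · #
    · · · · · # ·
    · · · # # · ·
    · · · · · · ·
    · · · · · · ·
    · · · · · · ·
T1:
  2·area = 32  (B↔C swapped to make it positive)
  edge (2, 16)→(12, 12): d=(10,-4) top-left  bias=+0
  edge (12, 12)→(0, 20): d=(-12,8) right/bottom  bias=-1
  edge (0, 20)→(2, 16): d=(2,-4) top-left  bias=+0
    (2,7)@(5, 15): e=[2,20,10] → #
    (3,7)@(7, 15): e=[10,4,18] → #
    (4,7)@(9, 15): e=[18,-12,26] → ·
    (1,8)@(3, 17): e=[14,12,6] → #
    (2,8)@(5, 17): e=[22,-4,14] → ·
    (3,8)@(7, 17): e=[30,-20,22] → ·
    (0,9)@(1, 19): e=[26,4,2] → #
    (1,9)@(3, 19): e=[34,-12,10] → ·
  covered (4 px):
    · · · · · · ·
    · · · · · · ·
    · · · · · · ·
    · · · · · · ·
    · · · · · · ·
    · · · · · · ·
    · · · · · · ·
    · · # # · · ·
    · # · · · · ·
    # · · · · · ·
T2:
  2·area = 18  (B↔C swapped to make it positive)
  edge (12, 8)→(5, 7): d=(-7,-1) top-left  bias=+0
  edge (5, 7)→(2, 4): d=(-3,-3) top-left  bias=+0
  edge (2, 4)→(12, 8): d=(10,4) right/bottom  bias=-1
    (0,1)@(1, 3): e=[24,0,-6] → ·  [on edge]
    (1,2)@(3, 5): e=[12,0,6] → #  [on edge]
    (2,2)@(5, 5): e=[14,6,-2] → ·
    (1,3)@(3, 7): e=[-2,-6,26] → ·
    (2,3)@(5, 7): e=[0,0,18] → #  [on edge]
    (3,3)@(7, 7): e=[2,6,10] → #
    (4,3)@(9, 7): e=[4,12,2] → #
    (5,3)@(11, 7): e=[6,18,-6] → ·
    (2,4)@(5, 9): e=[-14,-6,38] → ·
    (3,4)@(7, 9): e=[-12,0,30] → ·  [on edge]
    (4,4)@(9, 9): e=[-10,6,22] → ·
    (4,5)@(9, 11): e=[-24,0,42] → ·  [on edge]
    (5,6)@(11, 13): e=[-36,0,54] → ·  [on edge]
    (6,7)@(13, 15): e=[-48,0,66] → ·  [on edge]
  covered (4 px):
    · · · · · · ·
    · · · · · · ·
    · # · · · · ·
    · · # # # · ·
    · · · · · · ·
    · · · · · · ·
    · · · · · · ·
    · · · · · · ·
    · · · · · · ·
    · · · · · · ·
T3:
  2·area = 14
  edge (0, 4)→(2, 2): d=(2,-2) top-left  bias=+0
  edge (2, 2)→(4, 7): d=(2,5) right/bottom  bias=-1
  edge (4, 7)→(0, 4): d=(-4,-3) top-left  bias=+0
    (1,0)@(3, 1): e=[0,-7,21] → ·  [on edge]
    (0,1)@(1, 3): e=[0,7,7] → #  [on edge]
    (1,1)@(3, 3): e=[4,-3,13] → ·
    (0,2)@(1, 5): e=[4,11,-1] → ·
    (1,2)@(3, 5): e=[8,1,5] → #
    (2,2)@(5, 5): e=[12,-9,11] → ·
    (1,3)@(3, 7): e=[12,5,-3] → ·
  covered (2 px):
    · · · · · · ·
    # · · · · · ·
    · # · · · · ·
    · · · · · · ·
    · · · · · · ·
    · · · · · · ·
    · · · · · · ·
    · · · · · · ·
    · · · · · · ·
    · · · · · · ·
T4:
  2·area = 32  (B↔C swapped to make it positive)
  edge (6, 10)→(8, 20): d=(2,10) right/bottom  bias=-1
  edge (8, 20)→(4, 16): d=(-4,-4) top-left  bias=+0
  edge (4, 16)→(6, 10): d=(2,-6) top-left  bias=+0
    (4,0)@(9, 1): e=[-48,80,0] → ·  [on edge]
    (2,2)@(5, 5): e=[0,48,-16] → ·  [on edge]
    (3,3)@(7, 7): e=[-16,48,0] → ·  [on edge]
    (0,6)@(1, 13): e=[56,0,-24] → ·  [on edge]
    (2,6)@(5, 13): e=[16,16,0] → #  [on edge]
    (3,6)@(7, 13): e=[-4,24,12] → ·
    (1,7)@(3, 15): e=[40,0,-8] → ·  [on edge]
    (2,7)@(5, 15): e=[20,8,4] → #
    (3,7)@(7, 15): e=[0,16,16] → ·  [on edge]
    (2,8)@(5, 17): e=[24,0,8] → #  [on edge]
    (3,8)@(7, 17): e=[4,8,20] → #
    (4,8)@(9, 17): e=[-16,16,32] → ·
    (1,9)@(3, 19): e=[48,-16,0] → ·  [on edge]
    (3,9)@(7, 19): e=[8,0,24] → #  [on edge]
  covered (5 px):
    · · · · · · ·
    · · · · · · ·
    · · · · · · ·
    · · · · · · ·
    · · · · · · ·
    · · · · · · ·
    · · # · · · ·
    · · # · · · ·
    · · # # · · ·
    · · · # · · ·

Z-buffer (winner per pixel, '.' = empty):
  . . . . . . .
  3 . . . . . .
  . 3 . . . . .
  . . 2 2 2 . .
  . . . . . . 0
  . . . . . 0 .
  . . 4 0 0 . .
  . . 4 1 . . .
  . 1 4 4 . . .
  1 . . 4 . . .

Result: 2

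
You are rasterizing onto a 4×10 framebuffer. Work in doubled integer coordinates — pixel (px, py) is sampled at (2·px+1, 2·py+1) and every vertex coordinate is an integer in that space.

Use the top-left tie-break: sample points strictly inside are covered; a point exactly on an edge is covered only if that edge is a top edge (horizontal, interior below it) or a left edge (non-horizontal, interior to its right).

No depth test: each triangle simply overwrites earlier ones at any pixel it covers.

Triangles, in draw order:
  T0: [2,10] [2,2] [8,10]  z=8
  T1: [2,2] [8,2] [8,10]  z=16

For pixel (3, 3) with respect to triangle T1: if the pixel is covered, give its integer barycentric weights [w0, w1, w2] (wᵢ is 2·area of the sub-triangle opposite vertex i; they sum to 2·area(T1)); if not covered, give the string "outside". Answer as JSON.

T0:
  2·area = 48
  edge (2, 10)→(2, 2): d=(0,-8) top-left  bias=+0
  edge (2, 2)→(8, 10): d=(6,8) right/bottom  bias=-1
  edge (8, 10)→(2, 10): d=(-6,0) right/bottom  bias=-1
    (1,2)@(3, 5): e=[8,10,30] → #
    (2,2)@(5, 5): e=[24,-6,30] → ·
    (1,3)@(3, 7): e=[8,22,18] → #
    (2,3)@(5, 7): e=[24,6,18] → #
    (3,3)@(7, 7): e=[40,-10,18] → ·
    (1,4)@(3, 9): e=[8,34,6] → #
    (3,4)@(7, 9): e=[40,2,6] → #
    (1,5)@(3, 11): e=[8,46,-6] → ·
    (2,5)@(5, 11): e=[24,30,-6] → ·
    (3,5)@(7, 11): e=[40,14,-6] → ·
  covered (6 px):
    · · · ·
    · · · ·
    · # · ·
    · # # ·
    · # # #
    · · · ·
    · · · ·
    · · · ·
    · · · ·
    · · · ·
T1:
  2·area = 48
  edge (2, 2)→(8, 2): d=(6,0) top-left  bias=+0
  edge (8, 2)→(8, 10): d=(0,8) right/bottom  bias=-1
  edge (8, 10)→(2, 2): d=(-6,-8) top-left  bias=+0
    (1,1)@(3, 3): e=[6,40,2] → #
    (2,1)@(5, 3): e=[6,24,18] → #
    (3,1)@(7, 3): e=[6,8,34] → #
    (1,2)@(3, 5): e=[18,40,-10] → ·
    (2,2)@(5, 5): e=[18,24,6] → #
    (2,3)@(5, 7): e=[30,24,-6] → ·
    (3,3)@(7, 7): e=[30,8,10] → #
    (3,4)@(7, 9): e=[42,8,-2] → ·
  covered (6 px):
    · · · ·
    · # # #
    · · # #
    · · · #
    · · · ·
    · · · ·
    · · · ·
    · · · ·
    · · · ·
    · · · ·

Answer: [8,10,30]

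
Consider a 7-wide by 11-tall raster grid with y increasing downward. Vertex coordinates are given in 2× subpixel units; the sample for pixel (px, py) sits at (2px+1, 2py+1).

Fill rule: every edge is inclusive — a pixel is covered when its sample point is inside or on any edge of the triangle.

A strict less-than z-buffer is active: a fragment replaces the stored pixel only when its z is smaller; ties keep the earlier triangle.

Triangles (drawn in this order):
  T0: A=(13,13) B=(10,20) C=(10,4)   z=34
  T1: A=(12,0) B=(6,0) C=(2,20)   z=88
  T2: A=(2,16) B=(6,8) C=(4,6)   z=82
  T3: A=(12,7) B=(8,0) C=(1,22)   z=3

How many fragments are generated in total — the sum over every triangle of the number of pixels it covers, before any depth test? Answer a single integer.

T0:
  2·area = 48
  edge (13, 13)→(10, 20): d=(-3,7) inclusive
  edge (10, 20)→(10, 4): d=(0,-16) inclusive
  edge (10, 4)→(13, 13): d=(3,9) inclusive
    (4,0)@(9, 1): e=[64,-16,0] → .  [on edge]
    (5,3)@(11, 7): e=[32,16,0] → X  [on edge]
    (6,3)@(13, 7): e=[18,48,-18] → .
    (5,4)@(11, 9): e=[26,16,6] → X
    (6,4)@(13, 9): e=[12,48,-12] → .
    (5,5)@(11, 11): e=[20,16,12] → X
    (6,5)@(13, 11): e=[6,48,-6] → .
    (5,6)@(11, 13): e=[14,16,18] → X
    (6,6)@(13, 13): e=[0,48,0] → X  [on edge]
    (5,7)@(11, 15): e=[8,16,24] → X
    (6,7)@(13, 15): e=[-6,48,6] → .
    (5,8)@(11, 17): e=[2,16,30] → X
  covered (7 px):
    . . . . . . .
    . . . . . . .
    . . . . . . .
    . . . . . X .
    . . . . . X .
    . . . . . X .
    . . . . . X X
    . . . . . X .
    . . . . . X .
    . . . . . . .
    . . . . . . .
T1:
  2·area = 120  (B↔C swapped to make it positive)
  edge (12, 0)→(2, 20): d=(-10,20) inclusive
  edge (2, 20)→(6, 0): d=(4,-20) inclusive
  edge (6, 0)→(12, 0): d=(6,0) inclusive
    (3,0)@(7, 1): e=[90,24,6] → X
    (4,0)@(9, 1): e=[50,64,6] → X
    (5,0)@(11, 1): e=[10,104,6] → X
    (6,0)@(13, 1): e=[-30,144,6] → .
    (3,1)@(7, 3): e=[70,32,18] → X
    (5,1)@(11, 3): e=[-10,112,18] → .
    (2,2)@(5, 5): e=[90,0,30] → X  [on edge]
    (5,2)@(11, 5): e=[-30,120,30] → .
    (2,3)@(5, 7): e=[70,8,42] → X
    (4,3)@(9, 7): e=[-10,88,42] → .
    (2,4)@(5, 9): e=[50,16,54] → X
    (4,4)@(9, 9): e=[-30,96,54] → .
    (1,7)@(3, 15): e=[30,0,90] → X  [on edge]
  covered (16 px):
    . . . X X X .
    . . . X X . .
    . . X X X . .
    . . X X . . .
    . . X X . . .
    . . X . . . .
    . . X . . . .
    . X . . . . .
    . X . . . . .
    . . . . . . .
    . . . . . . .
T2:
  2·area = 24  (B↔C swapped to make it positive)
  edge (2, 16)→(4, 6): d=(2,-10) inclusive
  edge (4, 6)→(6, 8): d=(2,2) inclusive
  edge (6, 8)→(2, 16): d=(-4,8) inclusive
    (2,0)@(5, 1): e=[0,-12,36] → .  [on edge]
    (0,1)@(1, 3): e=[-36,0,60] → .  [on edge]
    (1,2)@(3, 5): e=[-12,0,36] → .  [on edge]
    (2,3)@(5, 7): e=[12,0,12] → X  [on edge]
    (3,3)@(7, 7): e=[32,-4,-4] → .
    (2,4)@(5, 9): e=[16,4,4] → X
    (3,4)@(7, 9): e=[36,0,-12] → .  [on edge]
    (1,5)@(3, 11): e=[0,12,12] → X  [on edge]
    (2,5)@(5, 11): e=[20,8,-4] → .
    (4,5)@(9, 11): e=[60,0,-36] → .  [on edge]
    (1,6)@(3, 13): e=[4,16,4] → X
    (2,6)@(5, 13): e=[24,12,-12] → .
    (5,6)@(11, 13): e=[84,0,-60] → .  [on edge]
    (6,7)@(13, 15): e=[108,0,-84] → .  [on edge]
    (0,10)@(1, 21): e=[0,36,-12] → .  [on edge]
  covered (4 px):
    . . . . . . .
    . . . . . . .
    . . . . . . .
    . . X . . . .
    . . X . . . .
    . X . . . . .
    . X . . . . .
    . . . . . . .
    . . . . . . .
    . . . . . . .
    . . . . . . .
T3:
  2·area = 137  (B↔C swapped to make it positive)
  edge (12, 7)→(1, 22): d=(-11,15) inclusive
  edge (1, 22)→(8, 0): d=(7,-22) inclusive
  edge (8, 0)→(12, 7): d=(4,7) inclusive
    (4,1)@(9, 3): e=[89,43,5] → X
    (5,1)@(11, 3): e=[59,87,-9] → .
    (3,2)@(7, 5): e=[97,13,27] → X
    (5,2)@(11, 5): e=[37,101,-1] → .
    (3,3)@(7, 7): e=[75,27,35] → X
    (5,3)@(11, 7): e=[15,115,7] → X
    (6,3)@(13, 7): e=[-15,159,-7] → .
    (3,4)@(7, 9): e=[53,41,43] → X
    (5,4)@(11, 9): e=[-7,129,15] → .
    (2,5)@(5, 11): e=[61,11,65] → X
    (5,5)@(11, 11): e=[-29,143,23] → .
    (2,6)@(5, 13): e=[39,25,73] → X
  covered (16 px):
    . . . . . . .
    . . . . X . .
    . . . X X . .
    . . . X X X .
    . . . X X . .
    . . X X X . .
    . . X X . . .
    . . X . . . .
    . X . . . . .
    . X . . . . .
    . . . . . . .

Result: 43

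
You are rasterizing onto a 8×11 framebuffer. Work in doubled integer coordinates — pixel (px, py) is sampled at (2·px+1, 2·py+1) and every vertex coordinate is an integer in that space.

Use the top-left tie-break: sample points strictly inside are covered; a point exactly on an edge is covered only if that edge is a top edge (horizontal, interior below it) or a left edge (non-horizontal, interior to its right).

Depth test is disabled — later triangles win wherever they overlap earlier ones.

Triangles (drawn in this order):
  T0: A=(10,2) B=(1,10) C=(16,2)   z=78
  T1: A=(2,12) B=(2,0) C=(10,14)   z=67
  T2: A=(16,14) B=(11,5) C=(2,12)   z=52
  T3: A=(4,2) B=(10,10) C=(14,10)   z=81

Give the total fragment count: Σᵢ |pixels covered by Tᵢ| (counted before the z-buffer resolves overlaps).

T0:
  2·area = 48  (B↔C swapped to make it positive)
  edge (10, 2)→(16, 2): d=(6,0) top-left  bias=+0
  edge (16, 2)→(1, 10): d=(-15,8) right/bottom  bias=-1
  edge (1, 10)→(10, 2): d=(9,-8) top-left  bias=+0
    (4,1)@(9, 3): e=[6,41,1] → X
    (5,1)@(11, 3): e=[6,25,17] → X
    (6,1)@(13, 3): e=[6,9,33] → X
    (7,1)@(15, 3): e=[6,-7,49] → .
    (3,2)@(7, 5): e=[18,27,3] → X
    (5,2)@(11, 5): e=[18,-5,35] → .
    (6,2)@(13, 5): e=[18,-21,51] → .
    (2,3)@(5, 7): e=[30,13,5] → X
    (3,3)@(7, 7): e=[30,-3,21] → .
    (4,3)@(9, 7): e=[30,-19,37] → .
    (2,4)@(5, 9): e=[42,-17,23] → .
  covered (6 px):
    . . . . . . . .
    . . . . X X X .
    . . . X X . . .
    . . X . . . . .
    . . . . . . . .
    . . . . . . . .
    . . . . . . . .
    . . . . . . . .
    . . . . . . . .
    . . . . . . . .
    . . . . . . . .
T1:
  2·area = 96
  edge (2, 12)→(2, 0): d=(0,-12) top-left  bias=+0
  edge (2, 0)→(10, 14): d=(8,14) right/bottom  bias=-1
  edge (10, 14)→(2, 12): d=(-8,-2) top-left  bias=+0
    (1,1)@(3, 3): e=[12,10,74] → X
    (2,1)@(5, 3): e=[36,-18,78] → .
    (1,2)@(3, 5): e=[12,26,58] → X
    (2,2)@(5, 5): e=[36,-2,62] → .
    (1,3)@(3, 7): e=[12,42,42] → X
    (2,3)@(5, 7): e=[36,14,46] → X
    (3,3)@(7, 7): e=[60,-14,50] → .
    (1,4)@(3, 9): e=[12,58,26] → X
    (3,4)@(7, 9): e=[60,2,34] → X
    (4,4)@(9, 9): e=[84,-26,38] → .
    (1,5)@(3, 11): e=[12,74,10] → X
    (4,5)@(9, 11): e=[84,-10,22] → .
  covered (12 px):
    . . . . . . . .
    . X . . . . . .
    . X . . . . . .
    . X X . . . . .
    . X X X . . . .
    . X X X . . . .
    . . . X X . . .
    . . . . . . . .
    . . . . . . . .
    . . . . . . . .
    . . . . . . . .
T2:
  2·area = 116  (B↔C swapped to make it positive)
  edge (16, 14)→(2, 12): d=(-14,-2) top-left  bias=+0
  edge (2, 12)→(11, 5): d=(9,-7) top-left  bias=+0
  edge (11, 5)→(16, 14): d=(5,9) right/bottom  bias=-1
    (5,2)@(11, 5): e=[116,0,0] → .  [on edge]
    (4,3)@(9, 7): e=[84,4,28] → X
    (5,3)@(11, 7): e=[88,18,10] → X
    (6,3)@(13, 7): e=[92,32,-8] → .
    (3,4)@(7, 9): e=[52,8,56] → X
    (6,4)@(13, 9): e=[64,50,2] → X
    (7,4)@(15, 9): e=[68,64,-16] → .
    (2,5)@(5, 11): e=[20,12,84] → X
    (7,5)@(15, 11): e=[40,82,-6] → .
    (2,6)@(5, 13): e=[-8,30,94] → .
    (3,6)@(7, 13): e=[-4,44,76] → .
    (4,6)@(9, 13): e=[0,58,58] → X  [on edge]
  covered (15 px):
    . . . . . . . .
    . . . . . . . .
    . . . . . . . .
    . . . . X X . .
    . . . X X X X .
    . . X X X X X .
    . . . . X X X X
    . . . . . . . .
    . . . . . . . .
    . . . . . . . .
    . . . . . . . .
T3:
  2·area = 32  (B↔C swapped to make it positive)
  edge (4, 2)→(14, 10): d=(10,8) right/bottom  bias=-1
  edge (14, 10)→(10, 10): d=(-4,0) right/bottom  bias=-1
  edge (10, 10)→(4, 2): d=(-6,-8) top-left  bias=+0
    (2,1)@(5, 3): e=[2,28,2] → X
    (3,1)@(7, 3): e=[-14,28,18] → .
    (2,2)@(5, 5): e=[22,20,-10] → .
    (3,2)@(7, 5): e=[6,20,6] → X
    (4,2)@(9, 5): e=[-10,20,22] → .
    (3,3)@(7, 7): e=[26,12,-6] → .
    (4,3)@(9, 7): e=[10,12,10] → X
    (5,3)@(11, 7): e=[-6,12,26] → .
    (4,4)@(9, 9): e=[30,4,-2] → .
    (5,4)@(11, 9): e=[14,4,14] → X
    (6,4)@(13, 9): e=[-2,4,30] → .
    (5,5)@(11, 11): e=[34,-4,2] → .
  covered (4 px):
    . . . . . . . .
    . . X . . . . .
    . . . X . . . .
    . . . . X . . .
    . . . . . X . .
    . . . . . . . .
    . . . . . . . .
    . . . . . . . .
    . . . . . . . .
    . . . . . . . .
    . . . . . . . .

Answer: 37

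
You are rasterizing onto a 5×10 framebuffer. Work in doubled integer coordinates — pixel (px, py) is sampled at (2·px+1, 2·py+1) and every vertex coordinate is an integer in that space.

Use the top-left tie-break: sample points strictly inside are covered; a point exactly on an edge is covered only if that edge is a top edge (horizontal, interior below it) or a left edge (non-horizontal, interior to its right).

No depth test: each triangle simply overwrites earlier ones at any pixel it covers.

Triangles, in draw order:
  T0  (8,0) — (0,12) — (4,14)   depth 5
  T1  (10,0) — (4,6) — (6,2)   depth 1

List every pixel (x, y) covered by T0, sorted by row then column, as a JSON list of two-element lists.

T0:
  2·area = 64  (B↔C swapped to make it positive)
  edge (8, 0)→(4, 14): d=(-4,14) right/bottom  bias=-1
  edge (4, 14)→(0, 12): d=(-4,-2) top-left  bias=+0
  edge (0, 12)→(8, 0): d=(8,-12) top-left  bias=+0
    (3,1)@(7, 3): e=[2,50,12] → X
    (4,1)@(9, 3): e=[-26,54,36] → .
    (2,2)@(5, 5): e=[22,38,4] → X
    (3,2)@(7, 5): e=[-6,42,28] → .
    (2,3)@(5, 7): e=[14,30,20] → X
    (3,3)@(7, 7): e=[-14,34,44] → .
    (1,4)@(3, 9): e=[34,18,12] → X
    (3,4)@(7, 9): e=[-22,26,60] → .
    (0,5)@(1, 11): e=[54,6,4] → X
    (2,5)@(5, 11): e=[-2,14,52] → .
    (0,6)@(1, 13): e=[46,-2,20] → .
    (1,6)@(3, 13): e=[18,2,44] → X
  covered (8 px):
    . . . . .
    . . . X .
    . . X . .
    . . X . .
    . X X . .
    X X . . .
    . X . . .
    . . . . .
    . . . . .
    . . . . .
T1:
  2·area = 12
  edge (10, 0)→(4, 6): d=(-6,6) right/bottom  bias=-1
  edge (4, 6)→(6, 2): d=(2,-4) top-left  bias=+0
  edge (6, 2)→(10, 0): d=(4,-2) top-left  bias=+0
    (4,0)@(9, 1): e=[0,10,2] → .  [on edge]
    (3,1)@(7, 3): e=[0,6,6] → .  [on edge]
    (2,2)@(5, 5): e=[0,2,10] → .  [on edge]
    (1,3)@(3, 7): e=[0,-2,14] → .  [on edge]
    (0,4)@(1, 9): e=[0,-6,18] → .  [on edge]
  covered (0 px):
    . . . . .
    . . . . .
    . . . . .
    . . . . .
    . . . . .
    . . . . .
    . . . . .
    . . . . .
    . . . . .
    . . . . .

Result: [[3,1],[2,2],[2,3],[1,4],[2,4],[0,5],[1,5],[1,6]]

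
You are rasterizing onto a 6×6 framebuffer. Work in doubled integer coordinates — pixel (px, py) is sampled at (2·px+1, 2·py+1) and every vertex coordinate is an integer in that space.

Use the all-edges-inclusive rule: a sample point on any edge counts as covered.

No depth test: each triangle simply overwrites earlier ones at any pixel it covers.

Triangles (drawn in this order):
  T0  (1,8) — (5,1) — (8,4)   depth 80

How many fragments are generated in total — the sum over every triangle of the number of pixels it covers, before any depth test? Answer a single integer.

T0:
  2·area = 33
  edge (1, 8)→(5, 1): d=(4,-7) inclusive
  edge (5, 1)→(8, 4): d=(3,3) inclusive
  edge (8, 4)→(1, 8): d=(-7,4) inclusive
    (2,0)@(5, 1): e=[0,0,33] → X  [on edge]
    (3,0)@(7, 1): e=[14,-6,25] → .
    (2,1)@(5, 3): e=[8,6,19] → X
    (3,1)@(7, 3): e=[22,0,11] → X  [on edge]
    (4,1)@(9, 3): e=[36,-6,3] → .
    (1,2)@(3, 5): e=[2,18,13] → X
    (3,2)@(7, 5): e=[30,6,-3] → .
    (4,2)@(9, 5): e=[44,0,-11] → .  [on edge]
    (1,3)@(3, 7): e=[10,24,-1] → .
    (2,3)@(5, 7): e=[24,18,-9] → .
    (5,3)@(11, 7): e=[66,0,-33] → .  [on edge]
  covered (5 px):
    . . X . . .
    . . X X . .
    . X X . . .
    . . . . . .
    . . . . . .
    . . . . . .

Answer: 5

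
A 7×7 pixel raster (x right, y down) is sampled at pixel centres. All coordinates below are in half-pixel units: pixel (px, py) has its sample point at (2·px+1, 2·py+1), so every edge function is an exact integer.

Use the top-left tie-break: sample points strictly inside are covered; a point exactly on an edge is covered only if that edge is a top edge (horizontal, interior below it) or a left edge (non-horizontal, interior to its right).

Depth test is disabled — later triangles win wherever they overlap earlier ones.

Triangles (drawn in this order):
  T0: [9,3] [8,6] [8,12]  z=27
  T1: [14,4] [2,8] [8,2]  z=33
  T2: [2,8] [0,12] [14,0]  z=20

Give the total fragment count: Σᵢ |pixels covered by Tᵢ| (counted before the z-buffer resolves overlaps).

T0:
  2·area = 6  (B↔C swapped to make it positive)
  edge (9, 3)→(8, 12): d=(-1,9) right/bottom  bias=-1
  edge (8, 12)→(8, 6): d=(0,-6) top-left  bias=+0
  edge (8, 6)→(9, 3): d=(1,-3) top-left  bias=+0
    (4,1)@(9, 3): e=[0,6,0] → ·  [on edge]
    (3,4)@(7, 9): e=[12,-6,0] → ·  [on edge]
  covered (0 px):
    · · · · · · ·
    · · · · · · ·
    · · · · · · ·
    · · · · · · ·
    · · · · · · ·
    · · · · · · ·
    · · · · · · ·
T1:
  2·area = 48
  edge (14, 4)→(2, 8): d=(-12,4) right/bottom  bias=-1
  edge (2, 8)→(8, 2): d=(6,-6) top-left  bias=+0
  edge (8, 2)→(14, 4): d=(6,2) right/bottom  bias=-1
    (2,0)@(5, 1): e=[72,-24,0] → ·  [on edge]
    (4,0)@(9, 1): e=[56,0,-8] → ·  [on edge]
    (3,1)@(7, 3): e=[40,0,8] → #  [on edge]
    (4,1)@(9, 3): e=[32,12,4] → #
    (5,1)@(11, 3): e=[24,24,0] → ·  [on edge]
    (2,2)@(5, 5): e=[24,0,24] → #  [on edge]
    (5,2)@(11, 5): e=[0,36,12] → ·  [on edge]
    (1,3)@(3, 7): e=[8,0,40] → #  [on edge]
    (2,3)@(5, 7): e=[0,12,36] → ·  [on edge]
    (3,3)@(7, 7): e=[-8,24,32] → ·
    (4,3)@(9, 7): e=[-16,36,28] → ·
    (0,4)@(1, 9): e=[-8,0,56] → ·  [on edge]
  covered (6 px):
    · · · · · · ·
    · · · # # · ·
    · · # # # · ·
    · # · · · · ·
    · · · · · · ·
    · · · · · · ·
    · · · · · · ·
T2:
  2·area = 32  (B↔C swapped to make it positive)
  edge (2, 8)→(14, 0): d=(12,-8) top-left  bias=+0
  edge (14, 0)→(0, 12): d=(-14,12) right/bottom  bias=-1
  edge (0, 12)→(2, 8): d=(2,-4) top-left  bias=+0
    (3,2)@(7, 5): e=[4,14,14] → #
    (4,2)@(9, 5): e=[20,-10,22] → ·
    (2,3)@(5, 7): e=[12,10,10] → #
    (3,3)@(7, 7): e=[28,-14,18] → ·
    (1,4)@(3, 9): e=[20,6,6] → #
    (2,4)@(5, 9): e=[36,-18,14] → ·
    (0,5)@(1, 11): e=[28,2,2] → #
    (1,5)@(3, 11): e=[44,-22,10] → ·
    (0,6)@(1, 13): e=[52,-26,6] → ·
  covered (4 px):
    · · · · · · ·
    · · · · · · ·
    · · · # · · ·
    · · # · · · ·
    · # · · · · ·
    # · · · · · ·
    · · · · · · ·

Final: 10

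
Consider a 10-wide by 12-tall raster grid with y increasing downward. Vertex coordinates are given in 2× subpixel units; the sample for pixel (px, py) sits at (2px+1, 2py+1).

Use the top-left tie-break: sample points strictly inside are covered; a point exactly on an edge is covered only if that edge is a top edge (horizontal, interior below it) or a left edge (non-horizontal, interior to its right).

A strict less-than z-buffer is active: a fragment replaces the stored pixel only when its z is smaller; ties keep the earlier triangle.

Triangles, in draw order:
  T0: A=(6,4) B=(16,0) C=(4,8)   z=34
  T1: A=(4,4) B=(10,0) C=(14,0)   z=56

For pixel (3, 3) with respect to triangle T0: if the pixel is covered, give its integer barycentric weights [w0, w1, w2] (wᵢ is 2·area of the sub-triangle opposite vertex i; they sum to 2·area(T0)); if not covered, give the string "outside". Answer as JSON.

T0:
  2·area = 32
  edge (6, 4)→(16, 0): d=(10,-4) top-left  bias=+0
  edge (16, 0)→(4, 8): d=(-12,8) right/bottom  bias=-1
  edge (4, 8)→(6, 4): d=(2,-4) top-left  bias=+0
    (4,1)@(9, 3): e=[2,20,10] → X
    (5,1)@(11, 3): e=[10,4,18] → X
    (6,1)@(13, 3): e=[18,-12,26] → .
    (3,2)@(7, 5): e=[14,12,6] → X
    (4,2)@(9, 5): e=[22,-4,14] → .
    (5,2)@(11, 5): e=[30,-20,22] → .
    (2,3)@(5, 7): e=[26,4,2] → X
    (3,3)@(7, 7): e=[34,-12,10] → .
    (2,4)@(5, 9): e=[46,-20,6] → .
  covered (4 px):
    . . . . . . . . . .
    . . . . X X . . . .
    . . . X . . . . . .
    . . X . . . . . . .
    . . . . . . . . . .
    . . . . . . . . . .
    . . . . . . . . . .
    . . . . . . . . . .
    . . . . . . . . . .
    . . . . . . . . . .
    . . . . . . . . . .
    . . . . . . . . . .
T1:
  2·area = 16
  edge (4, 4)→(10, 0): d=(6,-4) top-left  bias=+0
  edge (10, 0)→(14, 0): d=(4,0) top-left  bias=+0
  edge (14, 0)→(4, 4): d=(-10,4) right/bottom  bias=-1
    (4,0)@(9, 1): e=[2,4,10] → X
    (5,0)@(11, 1): e=[10,4,2] → X
    (6,0)@(13, 1): e=[18,4,-6] → .
    (4,1)@(9, 3): e=[14,12,-10] → .
    (5,1)@(11, 3): e=[22,12,-18] → .
  covered (2 px):
    . . . . X X . . . .
    . . . . . . . . . .
    . . . . . . . . . .
    . . . . . . . . . .
    . . . . . . . . . .
    . . . . . . . . . .
    . . . . . . . . . .
    . . . . . . . . . .
    . . . . . . . . . .
    . . . . . . . . . .
    . . . . . . . . . .
    . . . . . . . . . .

Answer: "outside"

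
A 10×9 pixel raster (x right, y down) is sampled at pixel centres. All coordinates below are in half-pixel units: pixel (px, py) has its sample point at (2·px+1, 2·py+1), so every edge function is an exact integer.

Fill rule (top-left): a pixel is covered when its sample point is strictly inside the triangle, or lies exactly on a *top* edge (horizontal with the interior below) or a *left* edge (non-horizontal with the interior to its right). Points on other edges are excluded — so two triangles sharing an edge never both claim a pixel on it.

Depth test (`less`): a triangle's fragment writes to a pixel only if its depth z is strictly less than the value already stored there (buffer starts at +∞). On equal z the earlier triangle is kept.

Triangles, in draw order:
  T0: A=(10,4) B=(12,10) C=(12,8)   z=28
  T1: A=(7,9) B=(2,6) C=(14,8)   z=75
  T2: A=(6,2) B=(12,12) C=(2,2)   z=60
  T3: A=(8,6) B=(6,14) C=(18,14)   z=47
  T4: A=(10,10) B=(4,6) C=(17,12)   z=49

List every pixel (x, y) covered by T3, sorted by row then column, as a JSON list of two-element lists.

T0:
  2·area = 4  (B↔C swapped to make it positive)
  edge (10, 4)→(12, 8): d=(2,4) right/bottom  bias=-1
  edge (12, 8)→(12, 10): d=(0,2) right/bottom  bias=-1
  edge (12, 10)→(10, 4): d=(-2,-6) top-left  bias=+0
    (4,0)@(9, 1): e=[-2,6,0] → .  [on edge]
    (5,3)@(11, 7): e=[2,2,0] → X  [on edge]
    (6,3)@(13, 7): e=[-6,-2,12] → .
    (5,4)@(11, 9): e=[6,2,-4] → .
    (6,6)@(13, 13): e=[6,-2,0] → .  [on edge]
  covered (1 px):
    . . . . . . . . . .
    . . . . . . . . . .
    . . . . . . . . . .
    . . . . . X . . . .
    . . . . . . . . . .
    . . . . . . . . . .
    . . . . . . . . . .
    . . . . . . . . . .
    . . . . . . . . . .
T1:
  2·area = 26
  edge (7, 9)→(2, 6): d=(-5,-3) top-left  bias=+0
  edge (2, 6)→(14, 8): d=(12,2) right/bottom  bias=-1
  edge (14, 8)→(7, 9): d=(-7,1) right/bottom  bias=-1
    (2,3)@(5, 7): e=[4,6,16] → X
    (3,3)@(7, 7): e=[10,2,14] → X
    (4,3)@(9, 7): e=[16,-2,12] → .
    (2,4)@(5, 9): e=[-6,30,2] → .
    (3,4)@(7, 9): e=[0,26,0] → .  [on edge]
    (8,7)@(17, 15): e=[0,78,-52] → .  [on edge]
  covered (2 px):
    . . . . . . . . . .
    . . . . . . . . . .
    . . . . . . . . . .
    . . X X . . . . . .
    . . . . . . . . . .
    . . . . . . . . . .
    . . . . . . . . . .
    . . . . . . . . . .
    . . . . . . . . . .
T2:
  2·area = 40
  edge (6, 2)→(12, 12): d=(6,10) right/bottom  bias=-1
  edge (12, 12)→(2, 2): d=(-10,-10) top-left  bias=+0
  edge (2, 2)→(6, 2): d=(4,0) top-left  bias=+0
    (0,0)@(1, 1): e=[44,0,-4] → .  [on edge]
    (1,1)@(3, 3): e=[36,0,4] → X  [on edge]
    (2,1)@(5, 3): e=[16,20,4] → X
    (3,1)@(7, 3): e=[-4,40,4] → .
    (1,2)@(3, 5): e=[48,-20,12] → .
    (2,2)@(5, 5): e=[28,0,12] → X  [on edge]
    (3,2)@(7, 5): e=[8,20,12] → X
    (4,2)@(9, 5): e=[-12,40,12] → .
    (2,3)@(5, 7): e=[40,-20,20] → .
    (3,3)@(7, 7): e=[20,0,20] → X  [on edge]
    (4,3)@(9, 7): e=[0,20,20] → .  [on edge]
    (3,4)@(7, 9): e=[32,-20,28] → .
    (4,4)@(9, 9): e=[12,0,28] → X  [on edge]
    (5,5)@(11, 11): e=[4,0,36] → X  [on edge]
    (6,6)@(13, 13): e=[-4,0,44] → .  [on edge]
    (7,7)@(15, 15): e=[-12,0,52] → .  [on edge]
    (7,8)@(15, 17): e=[0,-20,60] → .  [on edge]
    (8,8)@(17, 17): e=[-20,0,60] → .  [on edge]
  covered (7 px):
    . . . . . . . . . .
    . X X . . . . . . .
    . . X X . . . . . .
    . . . X . . . . . .
    . . . . X . . . . .
    . . . . . X . . . .
    . . . . . . . . . .
    . . . . . . . . . .
    . . . . . . . . . .
T3:
  2·area = 96  (B↔C swapped to make it positive)
  edge (8, 6)→(18, 14): d=(10,8) right/bottom  bias=-1
  edge (18, 14)→(6, 14): d=(-12,0) right/bottom  bias=-1
  edge (6, 14)→(8, 6): d=(2,-8) top-left  bias=+0
    (4,3)@(9, 7): e=[2,84,10] → X
    (5,3)@(11, 7): e=[-14,84,26] → .
    (4,4)@(9, 9): e=[22,60,14] → X
    (5,4)@(11, 9): e=[6,60,30] → X
    (6,4)@(13, 9): e=[-10,60,46] → .
    (3,5)@(7, 11): e=[58,36,2] → X
    (6,5)@(13, 11): e=[10,36,50] → X
    (7,5)@(15, 11): e=[-6,36,66] → .
    (3,6)@(7, 13): e=[78,12,6] → X
    (7,6)@(15, 13): e=[14,12,70] → X
    (8,6)@(17, 13): e=[-2,12,86] → .
    (3,7)@(7, 15): e=[98,-12,10] → .
  covered (12 px):
    . . . . . . . . . .
    . . . . . . . . . .
    . . . . . . . . . .
    . . . . X . . . . .
    . . . . X X . . . .
    . . . X X X X . . .
    . . . X X X X X . .
    . . . . . . . . . .
    . . . . . . . . . .
T4:
  2·area = 16
  edge (10, 10)→(4, 6): d=(-6,-4) top-left  bias=+0
  edge (4, 6)→(17, 12): d=(13,6) right/bottom  bias=-1
  edge (17, 12)→(10, 10): d=(-7,-2) top-left  bias=+0
    (4,4)@(9, 9): e=[2,9,5] → X
    (5,4)@(11, 9): e=[10,-3,9] → .
    (4,5)@(9, 11): e=[-10,35,-9] → .
  covered (1 px):
    . . . . . . . . . .
    . . . . . . . . . .
    . . . . . . . . . .
    . . . . . . . . . .
    . . . . X . . . . .
    . . . . . . . . . .
    . . . . . . . . . .
    . . . . . . . . . .
    . . . . . . . . . .

Final: [[4,3],[4,4],[5,4],[3,5],[4,5],[5,5],[6,5],[3,6],[4,6],[5,6],[6,6],[7,6]]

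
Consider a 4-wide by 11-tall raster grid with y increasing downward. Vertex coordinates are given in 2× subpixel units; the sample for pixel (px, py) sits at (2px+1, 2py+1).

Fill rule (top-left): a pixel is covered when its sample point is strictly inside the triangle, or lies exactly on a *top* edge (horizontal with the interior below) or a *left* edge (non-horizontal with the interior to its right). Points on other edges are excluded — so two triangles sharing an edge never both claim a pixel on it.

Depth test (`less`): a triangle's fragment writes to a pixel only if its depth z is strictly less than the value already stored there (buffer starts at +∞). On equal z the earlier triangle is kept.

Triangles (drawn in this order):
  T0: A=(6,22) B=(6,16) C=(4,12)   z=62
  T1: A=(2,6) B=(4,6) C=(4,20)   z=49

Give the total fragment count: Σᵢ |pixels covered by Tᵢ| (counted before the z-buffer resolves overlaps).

T0:
  2·area = 12  (B↔C swapped to make it positive)
  edge (6, 22)→(4, 12): d=(-2,-10) top-left  bias=+0
  edge (4, 12)→(6, 16): d=(2,4) right/bottom  bias=-1
  edge (6, 16)→(6, 22): d=(0,6) right/bottom  bias=-1
    (1,3)@(3, 7): e=[0,-6,18] → ·  [on edge]
    (2,7)@(5, 15): e=[4,2,6] → █
    (3,7)@(7, 15): e=[24,-6,-6] → ·
    (2,8)@(5, 17): e=[0,6,6] → █  [on edge]
    (3,8)@(7, 17): e=[20,-2,-6] → ·
    (2,9)@(5, 19): e=[-4,10,6] → ·
  covered (2 px):
    · · · ·
    · · · ·
    · · · ·
    · · · ·
    · · · ·
    · · · ·
    · · · ·
    · · █ ·
    · · █ ·
    · · · ·
    · · · ·
T1:
  2·area = 28
  edge (2, 6)→(4, 6): d=(2,0) top-left  bias=+0
  edge (4, 6)→(4, 20): d=(0,14) right/bottom  bias=-1
  edge (4, 20)→(2, 6): d=(-2,-14) top-left  bias=+0
    (1,3)@(3, 7): e=[2,14,12] → █
    (2,3)@(5, 7): e=[2,-14,40] → ·
    (1,4)@(3, 9): e=[6,14,8] → █
    (2,4)@(5, 9): e=[6,-14,36] → ·
    (1,5)@(3, 11): e=[10,14,4] → █
    (2,5)@(5, 11): e=[10,-14,32] → ·
    (1,6)@(3, 13): e=[14,14,0] → █  [on edge]
    (2,6)@(5, 13): e=[14,-14,28] → ·
    (1,7)@(3, 15): e=[18,14,-4] → ·
  covered (4 px):
    · · · ·
    · · · ·
    · · · ·
    · █ · ·
    · █ · ·
    · █ · ·
    · █ · ·
    · · · ·
    · · · ·
    · · · ·
    · · · ·

Result: 6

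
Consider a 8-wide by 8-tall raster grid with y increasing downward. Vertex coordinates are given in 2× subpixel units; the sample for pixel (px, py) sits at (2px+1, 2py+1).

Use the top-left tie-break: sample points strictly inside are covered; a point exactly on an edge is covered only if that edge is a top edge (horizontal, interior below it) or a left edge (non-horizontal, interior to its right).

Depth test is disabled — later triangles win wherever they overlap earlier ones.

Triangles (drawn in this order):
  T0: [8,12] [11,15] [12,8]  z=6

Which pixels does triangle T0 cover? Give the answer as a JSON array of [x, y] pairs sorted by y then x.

T0:
  2·area = 24  (B↔C swapped to make it positive)
  edge (8, 12)→(12, 8): d=(4,-4) top-left  bias=+0
  edge (12, 8)→(11, 15): d=(-1,7) right/bottom  bias=-1
  edge (11, 15)→(8, 12): d=(-3,-3) top-left  bias=+0
    (6,0)@(13, 1): e=[-24,0,48] → ·  [on edge]
    (0,2)@(1, 5): e=[-56,80,0] → ·  [on edge]
    (7,2)@(15, 5): e=[0,-18,42] → ·  [on edge]
    (1,3)@(3, 7): e=[-40,64,0] → ·  [on edge]
    (6,3)@(13, 7): e=[0,-6,30] → ·  [on edge]
    (2,4)@(5, 9): e=[-24,48,0] → ·  [on edge]
    (5,4)@(11, 9): e=[0,6,18] → █  [on edge]
    (6,4)@(13, 9): e=[8,-8,24] → ·
    (3,5)@(7, 11): e=[-8,32,0] → ·  [on edge]
    (4,5)@(9, 11): e=[0,18,6] → █  [on edge]
    (6,5)@(13, 11): e=[16,-10,18] → ·
    (3,6)@(7, 13): e=[0,30,-6] → ·  [on edge]
    (4,6)@(9, 13): e=[8,16,0] → █  [on edge]
    (2,7)@(5, 15): e=[0,42,-18] → ·  [on edge]
    (5,7)@(11, 15): e=[24,0,0] → ·  [on edge]
  covered (5 px):
    · · · · · · · ·
    · · · · · · · ·
    · · · · · · · ·
    · · · · · · · ·
    · · · · · █ · ·
    · · · · █ █ · ·
    · · · · █ █ · ·
    · · · · · · · ·

Final: [[5,4],[4,5],[5,5],[4,6],[5,6]]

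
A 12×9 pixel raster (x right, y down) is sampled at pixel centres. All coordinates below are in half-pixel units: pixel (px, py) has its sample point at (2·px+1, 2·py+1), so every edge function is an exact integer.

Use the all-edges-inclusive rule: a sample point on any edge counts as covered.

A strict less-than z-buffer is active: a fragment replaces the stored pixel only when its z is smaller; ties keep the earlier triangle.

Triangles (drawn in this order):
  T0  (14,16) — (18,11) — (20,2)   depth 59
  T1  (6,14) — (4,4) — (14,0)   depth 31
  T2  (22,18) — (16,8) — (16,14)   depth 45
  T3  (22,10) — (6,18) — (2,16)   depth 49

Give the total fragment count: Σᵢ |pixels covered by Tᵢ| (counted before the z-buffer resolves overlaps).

T0:
  2·area = 26  (B↔C swapped to make it positive)
  edge (14, 16)→(20, 2): d=(6,-14) inclusive
  edge (20, 2)→(18, 11): d=(-2,9) inclusive
  edge (18, 11)→(14, 16): d=(-4,5) inclusive
    (9,2)@(19, 5): e=[4,3,19] → █
    (10,2)@(21, 5): e=[32,-15,9] → ·
    (9,3)@(19, 7): e=[16,-1,11] → ·
    (8,4)@(17, 9): e=[0,13,13] → █  [on edge]
    (9,4)@(19, 9): e=[28,-5,3] → ·
    (8,5)@(17, 11): e=[12,9,5] → █
    (9,5)@(19, 11): e=[40,-9,-5] → ·
    (8,6)@(17, 13): e=[24,5,-3] → ·
  covered (3 px):
    · · · · · · · · · · · ·
    · · · · · · · · · · · ·
    · · · · · · · · · █ · ·
    · · · · · · · · · · · ·
    · · · · · · · · █ · · ·
    · · · · · · · · █ · · ·
    · · · · · · · · · · · ·
    · · · · · · · · · · · ·
    · · · · · · · · · · · ·
T1:
  2·area = 108
  edge (6, 14)→(4, 4): d=(-2,-10) inclusive
  edge (4, 4)→(14, 0): d=(10,-4) inclusive
  edge (14, 0)→(6, 14): d=(-8,14) inclusive
    (6,0)@(13, 1): e=[96,6,6] → █
    (7,0)@(15, 1): e=[116,14,-22] → ·
    (3,1)@(7, 3): e=[32,2,74] → █
    (4,1)@(9, 3): e=[52,10,46] → █
    (5,1)@(11, 3): e=[72,18,18] → █
    (6,1)@(13, 3): e=[92,26,-10] → ·
    (2,2)@(5, 5): e=[8,14,86] → █
    (6,2)@(13, 5): e=[88,46,-26] → ·
    (2,3)@(5, 7): e=[4,34,70] → █
    (5,3)@(11, 7): e=[64,58,-14] → ·
    (2,4)@(5, 9): e=[0,54,54] → █  [on edge]
    (4,4)@(9, 9): e=[40,70,-2] → ·
  covered (14 px):
    · · · · · · █ · · · · ·
    · · · █ █ █ · · · · · ·
    · · █ █ █ █ · · · · · ·
    · · █ █ █ · · · · · · ·
    · · █ █ · · · · · · · ·
    · · · █ · · · · · · · ·
    · · · · · · · · · · · ·
    · · · · · · · · · · · ·
    · · · · · · · · · · · ·
T2:
  2·area = 36  (B↔C swapped to make it positive)
  edge (22, 18)→(16, 14): d=(-6,-4) inclusive
  edge (16, 14)→(16, 8): d=(0,-6) inclusive
  edge (16, 8)→(22, 18): d=(6,10) inclusive
    (6,1)@(13, 3): e=[54,-18,0] → ·  [on edge]
    (8,5)@(17, 11): e=[22,6,8] → █
    (9,5)@(19, 11): e=[30,18,-12] → ·
    (8,6)@(17, 13): e=[10,6,20] → █
    (9,6)@(19, 13): e=[18,18,0] → █  [on edge]
    (10,6)@(21, 13): e=[26,30,-20] → ·
    (8,7)@(17, 15): e=[-2,6,32] → ·
    (9,7)@(19, 15): e=[6,18,12] → █
    (10,7)@(21, 15): e=[14,30,-8] → ·
    (9,8)@(19, 17): e=[-6,18,24] → ·
    (10,8)@(21, 17): e=[2,30,4] → █
    (11,8)@(23, 17): e=[10,42,-16] → ·
  covered (5 px):
    · · · · · · · · · · · ·
    · · · · · · · · · · · ·
    · · · · · · · · · · · ·
    · · · · · · · · · · · ·
    · · · · · · · · · · · ·
    · · · · · · · · █ · · ·
    · · · · · · · · █ █ · ·
    · · · · · · · · · █ · ·
    · · · · · · · · · · █ ·
T3:
  2·area = 64
  edge (22, 10)→(6, 18): d=(-16,8) inclusive
  edge (6, 18)→(2, 16): d=(-4,-2) inclusive
  edge (2, 16)→(22, 10): d=(20,-6) inclusive
    (9,5)@(19, 11): e=[8,54,2] → █
    (10,5)@(21, 11): e=[-8,58,14] → ·
    (6,6)@(13, 13): e=[24,34,6] → █
    (7,6)@(15, 13): e=[8,38,18] → █
    (8,6)@(17, 13): e=[-8,42,30] → ·
    (9,6)@(19, 13): e=[-24,46,42] → ·
    (3,7)@(7, 15): e=[40,14,10] → █
    (4,7)@(9, 15): e=[24,18,22] → █
    (5,7)@(11, 15): e=[8,22,34] → █
    (6,7)@(13, 15): e=[-8,26,46] → ·
    (7,7)@(15, 15): e=[-24,30,58] → ·
    (2,8)@(5, 17): e=[24,2,38] → █
  covered (8 px):
    · · · · · · · · · · · ·
    · · · · · · · · · · · ·
    · · · · · · · · · · · ·
    · · · · · · · · · · · ·
    · · · · · · · · · · · ·
    · · · · · · · · · █ · ·
    · · · · · · █ █ · · · ·
    · · · █ █ █ · · · · · ·
    · · █ █ · · · · · · · ·

Final: 30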